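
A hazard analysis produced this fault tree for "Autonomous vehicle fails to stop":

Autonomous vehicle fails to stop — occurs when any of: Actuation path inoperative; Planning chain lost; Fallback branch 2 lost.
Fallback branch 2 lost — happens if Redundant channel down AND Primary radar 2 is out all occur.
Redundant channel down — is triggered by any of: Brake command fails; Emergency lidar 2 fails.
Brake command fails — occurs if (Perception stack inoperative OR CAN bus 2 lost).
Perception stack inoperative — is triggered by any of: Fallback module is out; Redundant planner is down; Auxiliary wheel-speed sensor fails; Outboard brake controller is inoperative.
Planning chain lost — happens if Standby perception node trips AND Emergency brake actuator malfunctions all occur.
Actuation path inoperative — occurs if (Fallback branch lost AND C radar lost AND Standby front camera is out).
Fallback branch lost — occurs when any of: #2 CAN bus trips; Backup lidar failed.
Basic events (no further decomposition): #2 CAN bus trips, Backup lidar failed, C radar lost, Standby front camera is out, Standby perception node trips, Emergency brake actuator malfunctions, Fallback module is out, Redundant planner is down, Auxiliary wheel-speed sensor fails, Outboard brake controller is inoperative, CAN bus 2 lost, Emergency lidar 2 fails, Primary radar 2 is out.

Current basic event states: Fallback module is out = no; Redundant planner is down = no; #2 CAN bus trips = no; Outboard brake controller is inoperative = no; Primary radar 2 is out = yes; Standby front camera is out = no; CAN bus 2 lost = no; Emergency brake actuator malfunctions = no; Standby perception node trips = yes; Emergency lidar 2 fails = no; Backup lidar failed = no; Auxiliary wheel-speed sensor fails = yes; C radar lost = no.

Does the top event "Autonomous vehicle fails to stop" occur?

Fallback branch lost [OR]: #2 CAN bus trips=not, Backup lidar failed=not → no input occurs → does not occur.
Actuation path inoperative [AND]: Fallback branch lost=not, C radar lost=not, Standby front camera is out=not → not all inputs occur → does not occur.
Planning chain lost [AND]: Standby perception node trips=occurs, Emergency brake actuator malfunctions=not → not all inputs occur → does not occur.
Perception stack inoperative [OR]: Fallback module is out=not, Redundant planner is down=not, Auxiliary wheel-speed sensor fails=occurs, Outboard brake controller is inoperative=not → at least one input occurs → occurs.
Brake command fails [OR]: Perception stack inoperative=occurs, CAN bus 2 lost=not → at least one input occurs → occurs.
Redundant channel down [OR]: Brake command fails=occurs, Emergency lidar 2 fails=not → at least one input occurs → occurs.
Fallback branch 2 lost [AND]: Redundant channel down=occurs, Primary radar 2 is out=occurs → all inputs occur → occurs.
Autonomous vehicle fails to stop [OR]: Actuation path inoperative=not, Planning chain lost=not, Fallback branch 2 lost=occurs → at least one input occurs → occurs.

Yes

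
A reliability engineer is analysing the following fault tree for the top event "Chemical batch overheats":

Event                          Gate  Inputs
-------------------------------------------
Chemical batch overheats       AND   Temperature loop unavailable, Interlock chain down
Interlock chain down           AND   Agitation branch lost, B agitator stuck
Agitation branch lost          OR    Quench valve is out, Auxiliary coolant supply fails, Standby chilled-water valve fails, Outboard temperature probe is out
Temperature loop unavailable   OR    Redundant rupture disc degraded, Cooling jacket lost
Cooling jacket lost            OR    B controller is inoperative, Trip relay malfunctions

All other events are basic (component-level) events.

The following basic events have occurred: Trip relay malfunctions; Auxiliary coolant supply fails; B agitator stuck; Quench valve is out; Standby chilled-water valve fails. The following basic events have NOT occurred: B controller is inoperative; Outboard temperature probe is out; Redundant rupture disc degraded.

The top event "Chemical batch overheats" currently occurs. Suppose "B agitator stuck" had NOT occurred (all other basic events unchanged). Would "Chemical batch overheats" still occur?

No

Counterfactual: set "B agitator stuck" to not occurred.
Cooling jacket lost [OR]: B controller is inoperative=not, Trip relay malfunctions=occurs → at least one input occurs → occurs.
Temperature loop unavailable [OR]: Redundant rupture disc degraded=not, Cooling jacket lost=occurs → at least one input occurs → occurs.
Agitation branch lost [OR]: Quench valve is out=occurs, Auxiliary coolant supply fails=occurs, Standby chilled-water valve fails=occurs, Outboard temperature probe is out=not → at least one input occurs → occurs.
Interlock chain down [AND]: Agitation branch lost=occurs, B agitator stuck=not → not all inputs occur → does not occur.
Chemical batch overheats [AND]: Temperature loop unavailable=occurs, Interlock chain down=not → not all inputs occur → does not occur.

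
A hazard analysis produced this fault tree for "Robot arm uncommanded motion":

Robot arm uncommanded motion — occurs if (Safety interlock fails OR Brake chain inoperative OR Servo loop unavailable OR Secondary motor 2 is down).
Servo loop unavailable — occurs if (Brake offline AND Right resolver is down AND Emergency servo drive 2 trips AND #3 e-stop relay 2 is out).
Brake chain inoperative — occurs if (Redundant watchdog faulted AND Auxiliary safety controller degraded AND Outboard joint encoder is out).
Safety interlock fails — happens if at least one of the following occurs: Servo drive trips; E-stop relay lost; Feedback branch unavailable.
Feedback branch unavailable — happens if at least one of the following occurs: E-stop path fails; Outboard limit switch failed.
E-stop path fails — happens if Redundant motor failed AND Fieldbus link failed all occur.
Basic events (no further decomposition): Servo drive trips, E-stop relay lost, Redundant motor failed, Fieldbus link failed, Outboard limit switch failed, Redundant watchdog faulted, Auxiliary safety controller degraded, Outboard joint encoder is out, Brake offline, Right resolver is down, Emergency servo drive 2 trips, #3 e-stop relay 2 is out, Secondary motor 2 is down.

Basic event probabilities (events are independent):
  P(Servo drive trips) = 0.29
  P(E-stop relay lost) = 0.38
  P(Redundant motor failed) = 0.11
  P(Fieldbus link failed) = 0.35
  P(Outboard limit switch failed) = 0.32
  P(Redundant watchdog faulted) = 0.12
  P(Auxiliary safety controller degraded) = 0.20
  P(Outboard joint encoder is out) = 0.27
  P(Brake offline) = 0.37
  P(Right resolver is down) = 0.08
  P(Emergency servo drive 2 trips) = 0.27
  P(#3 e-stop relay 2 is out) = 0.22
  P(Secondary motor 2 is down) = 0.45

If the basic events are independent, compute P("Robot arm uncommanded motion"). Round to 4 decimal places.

0.8430

P(E-stop path fails) [AND] = 0.11 × 0.35 = 0.038500
P(Feedback branch unavailable) [OR] = 1 − (1−0.038500) × (1−0.32) = 0.346180
P(Safety interlock fails) [OR] = 1 − (1−0.29) × (1−0.38) × (1−0.346180) = 0.712188
P(Brake chain inoperative) [AND] = 0.12 × 0.20 × 0.27 = 0.006480
P(Servo loop unavailable) [AND] = 0.37 × 0.08 × 0.27 × 0.22 = 0.001758
P(Robot arm uncommanded motion) [OR] = 1 − (1−0.712188) × (1−0.006480) × (1−0.001758) × (1−0.45) = 0.843006
Rounded to 4 decimal places: P(Robot arm uncommanded motion) ≈ 0.8430.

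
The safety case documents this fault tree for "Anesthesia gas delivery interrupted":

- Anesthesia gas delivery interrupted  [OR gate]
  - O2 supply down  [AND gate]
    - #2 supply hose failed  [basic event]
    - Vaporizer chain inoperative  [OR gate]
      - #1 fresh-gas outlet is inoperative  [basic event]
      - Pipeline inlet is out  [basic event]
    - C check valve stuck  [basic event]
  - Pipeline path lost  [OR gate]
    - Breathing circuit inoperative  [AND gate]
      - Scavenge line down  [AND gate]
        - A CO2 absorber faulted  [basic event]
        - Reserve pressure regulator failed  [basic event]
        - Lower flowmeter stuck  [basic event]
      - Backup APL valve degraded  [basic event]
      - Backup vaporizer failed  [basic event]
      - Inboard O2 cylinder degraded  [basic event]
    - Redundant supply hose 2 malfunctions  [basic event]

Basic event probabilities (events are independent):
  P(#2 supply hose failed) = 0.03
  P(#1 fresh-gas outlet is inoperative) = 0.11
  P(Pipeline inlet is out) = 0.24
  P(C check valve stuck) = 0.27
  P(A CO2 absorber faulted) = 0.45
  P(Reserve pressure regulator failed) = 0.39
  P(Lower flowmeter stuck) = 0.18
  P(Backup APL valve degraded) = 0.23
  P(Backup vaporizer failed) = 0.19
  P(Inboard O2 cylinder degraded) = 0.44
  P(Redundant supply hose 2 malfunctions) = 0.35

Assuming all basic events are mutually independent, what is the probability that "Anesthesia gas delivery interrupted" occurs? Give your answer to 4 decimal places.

0.3521

P(Vaporizer chain inoperative) [OR] = 1 − (1−0.11) × (1−0.24) = 0.323600
P(O2 supply down) [AND] = 0.03 × 0.323600 × 0.27 = 0.002621
P(Scavenge line down) [AND] = 0.45 × 0.39 × 0.18 = 0.031590
P(Breathing circuit inoperative) [AND] = 0.031590 × 0.23 × 0.19 × 0.44 = 0.000607
P(Pipeline path lost) [OR] = 1 − (1−0.000607) × (1−0.35) = 0.350395
P(Anesthesia gas delivery interrupted) [OR] = 1 − (1−0.002621) × (1−0.350395) = 0.352098
Rounded to 4 decimal places: P(Anesthesia gas delivery interrupted) ≈ 0.3521.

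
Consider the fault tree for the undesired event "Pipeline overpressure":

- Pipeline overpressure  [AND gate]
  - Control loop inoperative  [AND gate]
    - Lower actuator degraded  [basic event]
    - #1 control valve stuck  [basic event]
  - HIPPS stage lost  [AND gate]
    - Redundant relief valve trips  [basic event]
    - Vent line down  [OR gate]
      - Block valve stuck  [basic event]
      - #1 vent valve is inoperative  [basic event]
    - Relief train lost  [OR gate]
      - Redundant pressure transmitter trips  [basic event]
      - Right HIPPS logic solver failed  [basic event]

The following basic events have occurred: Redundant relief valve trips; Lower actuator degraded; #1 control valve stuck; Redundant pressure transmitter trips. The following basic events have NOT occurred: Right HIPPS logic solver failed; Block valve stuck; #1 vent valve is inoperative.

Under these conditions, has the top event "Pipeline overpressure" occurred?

Control loop inoperative [AND]: Lower actuator degraded=occurs, #1 control valve stuck=occurs → all inputs occur → occurs.
Vent line down [OR]: Block valve stuck=not, #1 vent valve is inoperative=not → no input occurs → does not occur.
Relief train lost [OR]: Redundant pressure transmitter trips=occurs, Right HIPPS logic solver failed=not → at least one input occurs → occurs.
HIPPS stage lost [AND]: Redundant relief valve trips=occurs, Vent line down=not, Relief train lost=occurs → not all inputs occur → does not occur.
Pipeline overpressure [AND]: Control loop inoperative=occurs, HIPPS stage lost=not → not all inputs occur → does not occur.

No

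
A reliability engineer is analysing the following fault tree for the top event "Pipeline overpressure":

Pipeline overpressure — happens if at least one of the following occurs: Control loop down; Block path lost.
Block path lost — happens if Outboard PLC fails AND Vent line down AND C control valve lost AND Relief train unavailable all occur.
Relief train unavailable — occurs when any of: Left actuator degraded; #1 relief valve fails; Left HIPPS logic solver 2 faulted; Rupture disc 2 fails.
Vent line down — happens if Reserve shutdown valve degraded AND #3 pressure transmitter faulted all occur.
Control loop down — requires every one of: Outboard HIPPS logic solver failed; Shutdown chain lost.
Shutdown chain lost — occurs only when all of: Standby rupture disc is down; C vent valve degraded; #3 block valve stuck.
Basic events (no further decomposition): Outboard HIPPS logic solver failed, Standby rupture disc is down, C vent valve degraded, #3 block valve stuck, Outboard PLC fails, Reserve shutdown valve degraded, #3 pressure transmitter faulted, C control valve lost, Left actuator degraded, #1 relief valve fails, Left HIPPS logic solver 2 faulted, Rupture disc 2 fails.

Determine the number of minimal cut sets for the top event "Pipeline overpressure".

5

Shutdown chain lost [AND]: one cut set from each child combined → 1 × 1 × 1 = 1 cut set(s).
Control loop down [AND]: one cut set from each child combined → 1 × 1 = 1 cut set(s).
Vent line down [AND]: one cut set from each child combined → 1 × 1 = 1 cut set(s).
Relief train unavailable [OR]: union of children's cut sets → 4 cut set(s).
Block path lost [AND]: one cut set from each child combined → 1 × 1 × 1 × 4 = 4 cut set(s).
Pipeline overpressure [OR]: union of children's cut sets → 5 cut set(s).
Minimal cut sets: {#3 block valve stuck, C vent valve degraded, Outboard HIPPS logic solver failed, Standby rupture disc is down}; {#3 pressure transmitter faulted, C control valve lost, Left actuator degraded, Outboard PLC fails, Reserve shutdown valve degraded}; {#1 relief valve fails, #3 pressure transmitter faulted, C control valve lost, Outboard PLC fails, Reserve shutdown valve degraded}; {#3 pressure transmitter faulted, C control valve lost, Left HIPPS logic solver 2 faulted, Outboard PLC fails, Reserve shutdown valve degraded}; {#3 pressure transmitter faulted, C control valve lost, Outboard PLC fails, Reserve shutdown valve degraded, Rupture disc 2 fails}.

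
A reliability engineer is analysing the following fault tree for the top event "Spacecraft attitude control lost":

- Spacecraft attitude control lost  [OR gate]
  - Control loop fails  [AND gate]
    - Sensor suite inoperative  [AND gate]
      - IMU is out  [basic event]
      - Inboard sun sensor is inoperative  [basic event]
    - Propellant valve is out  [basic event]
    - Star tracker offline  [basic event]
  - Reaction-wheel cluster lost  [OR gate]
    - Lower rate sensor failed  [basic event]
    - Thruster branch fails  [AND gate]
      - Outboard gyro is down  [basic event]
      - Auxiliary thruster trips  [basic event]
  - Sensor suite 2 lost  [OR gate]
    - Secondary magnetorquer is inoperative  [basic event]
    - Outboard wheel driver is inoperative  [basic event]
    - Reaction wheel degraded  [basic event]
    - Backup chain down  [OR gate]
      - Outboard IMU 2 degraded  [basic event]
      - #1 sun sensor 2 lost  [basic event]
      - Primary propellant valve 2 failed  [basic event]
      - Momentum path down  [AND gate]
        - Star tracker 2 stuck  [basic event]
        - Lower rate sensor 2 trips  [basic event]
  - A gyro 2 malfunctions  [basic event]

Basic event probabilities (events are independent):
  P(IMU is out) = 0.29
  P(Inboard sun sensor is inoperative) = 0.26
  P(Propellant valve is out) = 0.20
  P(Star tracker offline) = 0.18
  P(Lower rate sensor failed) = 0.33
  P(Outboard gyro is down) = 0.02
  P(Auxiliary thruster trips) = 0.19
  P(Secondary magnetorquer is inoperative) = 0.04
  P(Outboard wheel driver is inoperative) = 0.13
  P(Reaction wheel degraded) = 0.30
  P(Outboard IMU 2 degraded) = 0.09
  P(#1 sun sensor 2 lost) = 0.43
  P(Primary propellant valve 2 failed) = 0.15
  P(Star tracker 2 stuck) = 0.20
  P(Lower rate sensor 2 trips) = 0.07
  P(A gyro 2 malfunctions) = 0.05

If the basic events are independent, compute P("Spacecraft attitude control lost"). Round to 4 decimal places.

0.8393

P(Sensor suite inoperative) [AND] = 0.29 × 0.26 = 0.075400
P(Control loop fails) [AND] = 0.075400 × 0.20 × 0.18 = 0.002714
P(Thruster branch fails) [AND] = 0.02 × 0.19 = 0.003800
P(Reaction-wheel cluster lost) [OR] = 1 − (1−0.33) × (1−0.003800) = 0.332546
P(Momentum path down) [AND] = 0.20 × 0.07 = 0.014000
P(Backup chain down) [OR] = 1 − (1−0.09) × (1−0.43) × (1−0.15) × (1−0.014000) = 0.565278
P(Sensor suite 2 lost) [OR] = 1 − (1−0.04) × (1−0.13) × (1−0.30) × (1−0.565278) = 0.745844
P(Spacecraft attitude control lost) [OR] = 1 − (1−0.002714) × (1−0.332546) × (1−0.745844) × (1−0.05) = 0.839282
Rounded to 4 decimal places: P(Spacecraft attitude control lost) ≈ 0.8393.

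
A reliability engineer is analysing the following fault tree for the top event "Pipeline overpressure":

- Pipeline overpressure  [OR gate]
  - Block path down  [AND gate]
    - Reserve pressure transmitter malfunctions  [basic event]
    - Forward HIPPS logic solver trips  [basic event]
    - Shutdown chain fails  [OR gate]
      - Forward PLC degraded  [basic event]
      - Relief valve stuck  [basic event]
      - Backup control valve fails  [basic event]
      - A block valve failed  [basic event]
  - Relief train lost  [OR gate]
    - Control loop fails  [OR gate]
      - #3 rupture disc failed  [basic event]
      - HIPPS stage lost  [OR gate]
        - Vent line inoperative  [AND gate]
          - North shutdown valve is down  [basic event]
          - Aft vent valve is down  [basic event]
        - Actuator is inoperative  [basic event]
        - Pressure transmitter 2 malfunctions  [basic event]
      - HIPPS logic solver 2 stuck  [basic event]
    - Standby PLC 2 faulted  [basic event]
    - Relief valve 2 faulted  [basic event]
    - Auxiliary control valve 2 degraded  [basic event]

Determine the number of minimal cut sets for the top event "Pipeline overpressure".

Shutdown chain fails [OR]: union of children's cut sets → 4 cut set(s).
Block path down [AND]: one cut set from each child combined → 1 × 1 × 4 = 4 cut set(s).
Vent line inoperative [AND]: one cut set from each child combined → 1 × 1 = 1 cut set(s).
HIPPS stage lost [OR]: union of children's cut sets → 3 cut set(s).
Control loop fails [OR]: union of children's cut sets → 5 cut set(s).
Relief train lost [OR]: union of children's cut sets → 8 cut set(s).
Pipeline overpressure [OR]: union of children's cut sets → 12 cut set(s).

12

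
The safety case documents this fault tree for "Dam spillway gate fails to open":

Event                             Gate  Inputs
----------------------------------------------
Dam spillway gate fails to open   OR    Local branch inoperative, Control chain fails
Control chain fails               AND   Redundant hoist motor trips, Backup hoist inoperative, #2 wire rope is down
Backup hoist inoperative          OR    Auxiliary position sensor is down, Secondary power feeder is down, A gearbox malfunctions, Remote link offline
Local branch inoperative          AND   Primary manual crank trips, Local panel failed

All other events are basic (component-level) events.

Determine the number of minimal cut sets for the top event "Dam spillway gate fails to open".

5

Local branch inoperative [AND]: one cut set from each child combined → 1 × 1 = 1 cut set(s).
Backup hoist inoperative [OR]: union of children's cut sets → 4 cut set(s).
Control chain fails [AND]: one cut set from each child combined → 1 × 4 × 1 = 4 cut set(s).
Dam spillway gate fails to open [OR]: union of children's cut sets → 5 cut set(s).
Minimal cut sets: {Local panel failed, Primary manual crank trips}; {#2 wire rope is down, Auxiliary position sensor is down, Redundant hoist motor trips}; {#2 wire rope is down, Redundant hoist motor trips, Secondary power feeder is down}; {#2 wire rope is down, A gearbox malfunctions, Redundant hoist motor trips}; {#2 wire rope is down, Redundant hoist motor trips, Remote link offline}.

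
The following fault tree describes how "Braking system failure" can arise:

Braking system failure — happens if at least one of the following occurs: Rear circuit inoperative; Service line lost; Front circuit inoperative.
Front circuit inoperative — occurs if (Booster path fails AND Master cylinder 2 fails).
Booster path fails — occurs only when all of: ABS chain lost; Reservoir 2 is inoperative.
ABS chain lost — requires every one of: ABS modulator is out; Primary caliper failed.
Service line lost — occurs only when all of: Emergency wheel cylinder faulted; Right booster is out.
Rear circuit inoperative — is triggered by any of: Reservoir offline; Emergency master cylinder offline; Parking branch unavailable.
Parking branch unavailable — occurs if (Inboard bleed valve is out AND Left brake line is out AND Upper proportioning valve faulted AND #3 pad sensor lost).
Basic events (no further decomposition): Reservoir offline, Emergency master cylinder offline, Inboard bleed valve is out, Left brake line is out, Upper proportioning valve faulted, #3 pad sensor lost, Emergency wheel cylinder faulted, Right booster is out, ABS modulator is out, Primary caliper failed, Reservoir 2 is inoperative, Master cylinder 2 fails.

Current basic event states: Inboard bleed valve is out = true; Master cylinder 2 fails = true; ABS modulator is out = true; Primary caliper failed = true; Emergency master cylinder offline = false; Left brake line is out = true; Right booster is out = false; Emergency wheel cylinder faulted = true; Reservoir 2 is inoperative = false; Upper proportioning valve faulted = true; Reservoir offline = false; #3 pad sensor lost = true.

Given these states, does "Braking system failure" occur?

Yes

Parking branch unavailable [AND]: Inboard bleed valve is out=occurs, Left brake line is out=occurs, Upper proportioning valve faulted=occurs, #3 pad sensor lost=occurs → all inputs occur → occurs.
Rear circuit inoperative [OR]: Reservoir offline=not, Emergency master cylinder offline=not, Parking branch unavailable=occurs → at least one input occurs → occurs.
Service line lost [AND]: Emergency wheel cylinder faulted=occurs, Right booster is out=not → not all inputs occur → does not occur.
ABS chain lost [AND]: ABS modulator is out=occurs, Primary caliper failed=occurs → all inputs occur → occurs.
Booster path fails [AND]: ABS chain lost=occurs, Reservoir 2 is inoperative=not → not all inputs occur → does not occur.
Front circuit inoperative [AND]: Booster path fails=not, Master cylinder 2 fails=occurs → not all inputs occur → does not occur.
Braking system failure [OR]: Rear circuit inoperative=occurs, Service line lost=not, Front circuit inoperative=not → at least one input occurs → occurs.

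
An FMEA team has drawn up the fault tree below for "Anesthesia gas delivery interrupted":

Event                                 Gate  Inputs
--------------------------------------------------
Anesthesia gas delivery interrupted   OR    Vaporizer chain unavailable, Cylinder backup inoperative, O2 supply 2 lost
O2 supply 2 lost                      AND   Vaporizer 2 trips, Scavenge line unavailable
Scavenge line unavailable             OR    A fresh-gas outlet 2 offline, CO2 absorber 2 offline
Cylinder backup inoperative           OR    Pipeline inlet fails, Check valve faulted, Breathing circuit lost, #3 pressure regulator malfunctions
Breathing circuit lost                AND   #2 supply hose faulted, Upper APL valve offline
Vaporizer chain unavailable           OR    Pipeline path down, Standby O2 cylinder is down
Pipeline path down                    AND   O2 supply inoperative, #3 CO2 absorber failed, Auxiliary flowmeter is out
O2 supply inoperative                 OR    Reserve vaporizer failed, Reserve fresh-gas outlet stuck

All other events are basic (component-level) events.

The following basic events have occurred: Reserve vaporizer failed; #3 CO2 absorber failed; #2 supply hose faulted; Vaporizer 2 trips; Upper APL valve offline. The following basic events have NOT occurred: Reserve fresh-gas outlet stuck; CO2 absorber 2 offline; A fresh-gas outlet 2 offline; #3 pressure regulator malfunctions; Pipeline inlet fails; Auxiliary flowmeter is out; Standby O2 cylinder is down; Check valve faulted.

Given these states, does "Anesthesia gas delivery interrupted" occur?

Yes

O2 supply inoperative [OR]: Reserve vaporizer failed=occurs, Reserve fresh-gas outlet stuck=not → at least one input occurs → occurs.
Pipeline path down [AND]: O2 supply inoperative=occurs, #3 CO2 absorber failed=occurs, Auxiliary flowmeter is out=not → not all inputs occur → does not occur.
Vaporizer chain unavailable [OR]: Pipeline path down=not, Standby O2 cylinder is down=not → no input occurs → does not occur.
Breathing circuit lost [AND]: #2 supply hose faulted=occurs, Upper APL valve offline=occurs → all inputs occur → occurs.
Cylinder backup inoperative [OR]: Pipeline inlet fails=not, Check valve faulted=not, Breathing circuit lost=occurs, #3 pressure regulator malfunctions=not → at least one input occurs → occurs.
Scavenge line unavailable [OR]: A fresh-gas outlet 2 offline=not, CO2 absorber 2 offline=not → no input occurs → does not occur.
O2 supply 2 lost [AND]: Vaporizer 2 trips=occurs, Scavenge line unavailable=not → not all inputs occur → does not occur.
Anesthesia gas delivery interrupted [OR]: Vaporizer chain unavailable=not, Cylinder backup inoperative=occurs, O2 supply 2 lost=not → at least one input occurs → occurs.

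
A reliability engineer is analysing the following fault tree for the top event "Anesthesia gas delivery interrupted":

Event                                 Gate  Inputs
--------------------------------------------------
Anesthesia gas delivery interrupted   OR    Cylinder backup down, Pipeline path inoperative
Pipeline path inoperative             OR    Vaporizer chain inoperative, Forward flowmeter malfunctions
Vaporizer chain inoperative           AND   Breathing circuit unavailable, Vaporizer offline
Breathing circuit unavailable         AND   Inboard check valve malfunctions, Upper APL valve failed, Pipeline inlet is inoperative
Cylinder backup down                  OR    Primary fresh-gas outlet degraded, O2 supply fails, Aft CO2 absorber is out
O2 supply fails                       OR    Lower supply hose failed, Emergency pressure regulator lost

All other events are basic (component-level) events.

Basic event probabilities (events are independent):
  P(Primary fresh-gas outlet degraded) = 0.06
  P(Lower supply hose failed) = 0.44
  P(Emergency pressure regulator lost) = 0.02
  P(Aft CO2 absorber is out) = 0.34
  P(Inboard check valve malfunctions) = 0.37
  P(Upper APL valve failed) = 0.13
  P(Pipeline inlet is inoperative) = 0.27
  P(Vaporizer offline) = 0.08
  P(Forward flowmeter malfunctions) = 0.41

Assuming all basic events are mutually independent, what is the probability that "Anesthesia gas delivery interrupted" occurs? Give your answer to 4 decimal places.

0.7993

P(O2 supply fails) [OR] = 1 − (1−0.44) × (1−0.02) = 0.451200
P(Cylinder backup down) [OR] = 1 − (1−0.06) × (1−0.451200) × (1−0.34) = 0.659524
P(Breathing circuit unavailable) [AND] = 0.37 × 0.13 × 0.27 = 0.012987
P(Vaporizer chain inoperative) [AND] = 0.012987 × 0.08 = 0.001039
P(Pipeline path inoperative) [OR] = 1 − (1−0.001039) × (1−0.41) = 0.410613
P(Anesthesia gas delivery interrupted) [OR] = 1 − (1−0.659524) × (1−0.410613) = 0.799328
Rounded to 4 decimal places: P(Anesthesia gas delivery interrupted) ≈ 0.7993.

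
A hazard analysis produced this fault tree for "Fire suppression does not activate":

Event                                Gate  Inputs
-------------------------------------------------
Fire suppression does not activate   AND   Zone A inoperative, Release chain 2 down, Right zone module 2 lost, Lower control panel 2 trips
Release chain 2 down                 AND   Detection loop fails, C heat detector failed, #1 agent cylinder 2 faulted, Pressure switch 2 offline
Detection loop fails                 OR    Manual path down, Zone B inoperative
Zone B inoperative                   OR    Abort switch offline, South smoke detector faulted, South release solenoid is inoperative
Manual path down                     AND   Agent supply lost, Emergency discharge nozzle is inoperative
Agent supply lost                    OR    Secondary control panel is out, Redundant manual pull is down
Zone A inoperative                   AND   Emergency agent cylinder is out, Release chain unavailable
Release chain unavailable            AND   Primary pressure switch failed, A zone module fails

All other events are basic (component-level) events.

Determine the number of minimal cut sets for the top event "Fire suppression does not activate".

Release chain unavailable [AND]: one cut set from each child combined → 1 × 1 = 1 cut set(s).
Zone A inoperative [AND]: one cut set from each child combined → 1 × 1 = 1 cut set(s).
Agent supply lost [OR]: union of children's cut sets → 2 cut set(s).
Manual path down [AND]: one cut set from each child combined → 2 × 1 = 2 cut set(s).
Zone B inoperative [OR]: union of children's cut sets → 3 cut set(s).
Detection loop fails [OR]: union of children's cut sets → 5 cut set(s).
Release chain 2 down [AND]: one cut set from each child combined → 5 × 1 × 1 × 1 = 5 cut set(s).
Fire suppression does not activate [AND]: one cut set from each child combined → 1 × 5 × 1 × 1 = 5 cut set(s).
Minimal cut sets: {#1 agent cylinder 2 faulted, A zone module fails, C heat detector failed, Emergency agent cylinder is out, Emergency discharge nozzle is inoperative, Lower control panel 2 trips, Pressure switch 2 offline, Primary pressure switch failed, Right zone module 2 lost, Secondary control panel is out}; {#1 agent cylinder 2 faulted, A zone module fails, C heat detector failed, Emergency agent cylinder is out, Emergency discharge nozzle is inoperative, Lower control panel 2 trips, Pressure switch 2 offline, Primary pressure switch failed, Redundant manual pull is down, Right zone module 2 lost}; {#1 agent cylinder 2 faulted, A zone module fails, Abort switch offline, C heat detector failed, Emergency agent cylinder is out, Lower control panel 2 trips, Pressure switch 2 offline, Primary pressure switch failed, Right zone module 2 lost}; {#1 agent cylinder 2 faulted, A zone module fails, C heat detector failed, Emergency agent cylinder is out, Lower control panel 2 trips, Pressure switch 2 offline, Primary pressure switch failed, Right zone module 2 lost, South smoke detector faulted}; {#1 agent cylinder 2 faulted, A zone module fails, C heat detector failed, Emergency agent cylinder is out, Lower control panel 2 trips, Pressure switch 2 offline, Primary pressure switch failed, Right zone module 2 lost, South release solenoid is inoperative}.

5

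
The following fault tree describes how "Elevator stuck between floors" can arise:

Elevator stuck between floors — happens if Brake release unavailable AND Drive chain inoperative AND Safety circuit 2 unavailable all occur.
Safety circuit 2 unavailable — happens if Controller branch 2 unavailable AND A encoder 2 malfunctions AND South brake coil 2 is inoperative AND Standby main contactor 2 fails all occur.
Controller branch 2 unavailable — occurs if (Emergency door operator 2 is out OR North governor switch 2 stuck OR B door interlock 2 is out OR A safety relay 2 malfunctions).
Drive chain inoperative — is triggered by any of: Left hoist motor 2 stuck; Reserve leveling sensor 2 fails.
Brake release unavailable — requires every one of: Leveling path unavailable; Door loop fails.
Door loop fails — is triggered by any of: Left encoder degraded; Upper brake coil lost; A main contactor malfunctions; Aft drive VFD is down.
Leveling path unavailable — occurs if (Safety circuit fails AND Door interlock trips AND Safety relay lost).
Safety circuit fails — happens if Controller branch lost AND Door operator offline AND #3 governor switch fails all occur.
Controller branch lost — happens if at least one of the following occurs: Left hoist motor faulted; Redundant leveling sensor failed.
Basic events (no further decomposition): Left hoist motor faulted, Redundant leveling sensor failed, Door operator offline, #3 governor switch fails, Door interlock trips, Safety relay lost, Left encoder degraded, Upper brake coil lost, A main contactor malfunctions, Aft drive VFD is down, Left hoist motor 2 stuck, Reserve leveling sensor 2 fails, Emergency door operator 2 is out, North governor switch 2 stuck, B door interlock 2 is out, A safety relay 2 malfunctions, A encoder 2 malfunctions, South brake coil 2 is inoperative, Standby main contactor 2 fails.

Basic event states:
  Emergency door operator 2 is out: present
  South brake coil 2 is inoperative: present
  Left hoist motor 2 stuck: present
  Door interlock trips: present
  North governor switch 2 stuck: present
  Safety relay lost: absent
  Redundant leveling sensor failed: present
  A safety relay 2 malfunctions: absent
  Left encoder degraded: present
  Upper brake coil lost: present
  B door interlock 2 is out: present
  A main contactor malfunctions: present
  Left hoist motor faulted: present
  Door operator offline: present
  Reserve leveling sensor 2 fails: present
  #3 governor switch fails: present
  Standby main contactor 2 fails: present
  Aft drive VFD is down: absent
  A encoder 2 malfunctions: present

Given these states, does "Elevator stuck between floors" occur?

Controller branch lost [OR]: Left hoist motor faulted=occurs, Redundant leveling sensor failed=occurs → at least one input occurs → occurs.
Safety circuit fails [AND]: Controller branch lost=occurs, Door operator offline=occurs, #3 governor switch fails=occurs → all inputs occur → occurs.
Leveling path unavailable [AND]: Safety circuit fails=occurs, Door interlock trips=occurs, Safety relay lost=not → not all inputs occur → does not occur.
Door loop fails [OR]: Left encoder degraded=occurs, Upper brake coil lost=occurs, A main contactor malfunctions=occurs, Aft drive VFD is down=not → at least one input occurs → occurs.
Brake release unavailable [AND]: Leveling path unavailable=not, Door loop fails=occurs → not all inputs occur → does not occur.
Drive chain inoperative [OR]: Left hoist motor 2 stuck=occurs, Reserve leveling sensor 2 fails=occurs → at least one input occurs → occurs.
Controller branch 2 unavailable [OR]: Emergency door operator 2 is out=occurs, North governor switch 2 stuck=occurs, B door interlock 2 is out=occurs, A safety relay 2 malfunctions=not → at least one input occurs → occurs.
Safety circuit 2 unavailable [AND]: Controller branch 2 unavailable=occurs, A encoder 2 malfunctions=occurs, South brake coil 2 is inoperative=occurs, Standby main contactor 2 fails=occurs → all inputs occur → occurs.
Elevator stuck between floors [AND]: Brake release unavailable=not, Drive chain inoperative=occurs, Safety circuit 2 unavailable=occurs → not all inputs occur → does not occur.

No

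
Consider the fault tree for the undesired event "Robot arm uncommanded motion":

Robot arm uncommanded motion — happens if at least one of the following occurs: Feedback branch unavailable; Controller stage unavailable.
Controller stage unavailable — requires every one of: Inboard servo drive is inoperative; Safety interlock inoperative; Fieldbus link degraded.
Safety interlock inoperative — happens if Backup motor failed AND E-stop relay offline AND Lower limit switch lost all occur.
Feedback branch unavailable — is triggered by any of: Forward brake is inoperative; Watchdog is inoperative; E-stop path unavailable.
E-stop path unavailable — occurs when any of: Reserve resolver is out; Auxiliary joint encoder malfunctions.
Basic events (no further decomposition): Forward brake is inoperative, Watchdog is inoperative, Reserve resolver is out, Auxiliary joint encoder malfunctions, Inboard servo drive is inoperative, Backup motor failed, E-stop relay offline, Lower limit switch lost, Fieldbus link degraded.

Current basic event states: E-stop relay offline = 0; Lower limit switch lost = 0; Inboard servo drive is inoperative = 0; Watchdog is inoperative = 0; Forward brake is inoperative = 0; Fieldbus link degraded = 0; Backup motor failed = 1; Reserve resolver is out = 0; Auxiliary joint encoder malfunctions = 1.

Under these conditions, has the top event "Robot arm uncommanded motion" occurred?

Yes

E-stop path unavailable [OR]: Reserve resolver is out=not, Auxiliary joint encoder malfunctions=occurs → at least one input occurs → occurs.
Feedback branch unavailable [OR]: Forward brake is inoperative=not, Watchdog is inoperative=not, E-stop path unavailable=occurs → at least one input occurs → occurs.
Safety interlock inoperative [AND]: Backup motor failed=occurs, E-stop relay offline=not, Lower limit switch lost=not → not all inputs occur → does not occur.
Controller stage unavailable [AND]: Inboard servo drive is inoperative=not, Safety interlock inoperative=not, Fieldbus link degraded=not → not all inputs occur → does not occur.
Robot arm uncommanded motion [OR]: Feedback branch unavailable=occurs, Controller stage unavailable=not → at least one input occurs → occurs.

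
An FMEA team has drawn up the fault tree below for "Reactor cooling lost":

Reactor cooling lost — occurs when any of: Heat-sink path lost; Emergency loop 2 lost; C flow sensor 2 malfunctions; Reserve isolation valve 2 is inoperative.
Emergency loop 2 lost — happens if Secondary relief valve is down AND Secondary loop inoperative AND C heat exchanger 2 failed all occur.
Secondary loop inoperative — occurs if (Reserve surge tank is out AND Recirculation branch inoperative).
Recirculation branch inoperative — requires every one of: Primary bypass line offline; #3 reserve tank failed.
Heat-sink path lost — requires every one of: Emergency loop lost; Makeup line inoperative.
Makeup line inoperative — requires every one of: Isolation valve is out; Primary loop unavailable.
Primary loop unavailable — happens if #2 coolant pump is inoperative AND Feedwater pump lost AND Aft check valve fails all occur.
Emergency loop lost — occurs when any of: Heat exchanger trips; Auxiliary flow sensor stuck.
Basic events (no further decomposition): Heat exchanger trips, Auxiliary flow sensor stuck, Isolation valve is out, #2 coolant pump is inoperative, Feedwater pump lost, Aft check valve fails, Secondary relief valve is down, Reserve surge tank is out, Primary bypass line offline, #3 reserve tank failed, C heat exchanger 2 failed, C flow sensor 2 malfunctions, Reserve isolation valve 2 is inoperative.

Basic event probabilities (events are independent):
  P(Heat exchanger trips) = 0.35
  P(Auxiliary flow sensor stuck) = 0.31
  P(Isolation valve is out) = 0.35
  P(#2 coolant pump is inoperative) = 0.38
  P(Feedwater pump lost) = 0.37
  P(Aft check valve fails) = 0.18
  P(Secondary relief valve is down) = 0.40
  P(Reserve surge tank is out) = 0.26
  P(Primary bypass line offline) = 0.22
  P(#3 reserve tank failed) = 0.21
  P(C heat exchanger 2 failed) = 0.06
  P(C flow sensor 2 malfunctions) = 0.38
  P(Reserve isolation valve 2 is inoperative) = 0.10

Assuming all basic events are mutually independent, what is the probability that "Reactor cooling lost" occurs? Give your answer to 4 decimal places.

0.4449

P(Emergency loop lost) [OR] = 1 − (1−0.35) × (1−0.31) = 0.551500
P(Primary loop unavailable) [AND] = 0.38 × 0.37 × 0.18 = 0.025308
P(Makeup line inoperative) [AND] = 0.35 × 0.025308 = 0.008858
P(Heat-sink path lost) [AND] = 0.551500 × 0.008858 = 0.004885
P(Recirculation branch inoperative) [AND] = 0.22 × 0.21 = 0.046200
P(Secondary loop inoperative) [AND] = 0.26 × 0.046200 = 0.012012
P(Emergency loop 2 lost) [AND] = 0.40 × 0.012012 × 0.06 = 0.000288
P(Reactor cooling lost) [OR] = 1 − (1−0.004885) × (1−0.000288) × (1−0.38) × (1−0.10) = 0.444886
Rounded to 4 decimal places: P(Reactor cooling lost) ≈ 0.4449.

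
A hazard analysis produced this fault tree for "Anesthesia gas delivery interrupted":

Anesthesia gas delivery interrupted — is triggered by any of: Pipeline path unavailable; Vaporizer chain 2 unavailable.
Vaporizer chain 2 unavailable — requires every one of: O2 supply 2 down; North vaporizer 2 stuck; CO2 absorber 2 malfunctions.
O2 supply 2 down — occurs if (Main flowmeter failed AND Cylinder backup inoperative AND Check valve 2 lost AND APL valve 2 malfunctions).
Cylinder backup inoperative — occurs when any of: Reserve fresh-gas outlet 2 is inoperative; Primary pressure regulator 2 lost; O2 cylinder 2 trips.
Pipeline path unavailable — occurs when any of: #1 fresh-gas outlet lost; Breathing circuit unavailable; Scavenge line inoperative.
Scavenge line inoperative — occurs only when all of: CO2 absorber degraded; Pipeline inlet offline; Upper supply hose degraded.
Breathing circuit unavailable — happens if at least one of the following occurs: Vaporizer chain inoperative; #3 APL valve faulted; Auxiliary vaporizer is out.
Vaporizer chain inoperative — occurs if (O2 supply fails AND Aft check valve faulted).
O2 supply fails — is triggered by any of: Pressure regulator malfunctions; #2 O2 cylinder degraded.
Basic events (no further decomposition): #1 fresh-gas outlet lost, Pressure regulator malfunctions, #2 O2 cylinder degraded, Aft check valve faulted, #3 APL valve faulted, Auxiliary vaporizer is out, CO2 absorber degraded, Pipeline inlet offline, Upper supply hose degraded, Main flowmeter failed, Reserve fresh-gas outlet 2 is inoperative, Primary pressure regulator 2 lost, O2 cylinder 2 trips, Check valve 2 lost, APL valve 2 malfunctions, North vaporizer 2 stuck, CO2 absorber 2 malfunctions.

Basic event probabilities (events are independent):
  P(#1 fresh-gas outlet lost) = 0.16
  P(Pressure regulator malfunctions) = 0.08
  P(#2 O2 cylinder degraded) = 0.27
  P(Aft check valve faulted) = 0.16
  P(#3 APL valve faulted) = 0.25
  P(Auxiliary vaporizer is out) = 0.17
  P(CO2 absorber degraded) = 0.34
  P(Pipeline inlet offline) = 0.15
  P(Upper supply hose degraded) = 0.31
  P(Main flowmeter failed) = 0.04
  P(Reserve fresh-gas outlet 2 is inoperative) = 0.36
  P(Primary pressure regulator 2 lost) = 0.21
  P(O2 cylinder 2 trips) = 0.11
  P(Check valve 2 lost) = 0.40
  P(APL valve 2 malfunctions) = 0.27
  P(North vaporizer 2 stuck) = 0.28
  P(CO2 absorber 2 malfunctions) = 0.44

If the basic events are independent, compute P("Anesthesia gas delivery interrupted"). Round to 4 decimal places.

0.5126

P(O2 supply fails) [OR] = 1 − (1−0.08) × (1−0.27) = 0.328400
P(Vaporizer chain inoperative) [AND] = 0.328400 × 0.16 = 0.052544
P(Breathing circuit unavailable) [OR] = 1 − (1−0.052544) × (1−0.25) × (1−0.17) = 0.410209
P(Scavenge line inoperative) [AND] = 0.34 × 0.15 × 0.31 = 0.015810
P(Pipeline path unavailable) [OR] = 1 − (1−0.16) × (1−0.410209) × (1−0.015810) = 0.512408
P(Cylinder backup inoperative) [OR] = 1 − (1−0.36) × (1−0.21) × (1−0.11) = 0.550016
P(O2 supply 2 down) [AND] = 0.04 × 0.550016 × 0.40 × 0.27 = 0.002376
P(Vaporizer chain 2 unavailable) [AND] = 0.002376 × 0.28 × 0.44 = 0.000293
P(Anesthesia gas delivery interrupted) [OR] = 1 − (1−0.512408) × (1−0.000293) = 0.512551
Rounded to 4 decimal places: P(Anesthesia gas delivery interrupted) ≈ 0.5126.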